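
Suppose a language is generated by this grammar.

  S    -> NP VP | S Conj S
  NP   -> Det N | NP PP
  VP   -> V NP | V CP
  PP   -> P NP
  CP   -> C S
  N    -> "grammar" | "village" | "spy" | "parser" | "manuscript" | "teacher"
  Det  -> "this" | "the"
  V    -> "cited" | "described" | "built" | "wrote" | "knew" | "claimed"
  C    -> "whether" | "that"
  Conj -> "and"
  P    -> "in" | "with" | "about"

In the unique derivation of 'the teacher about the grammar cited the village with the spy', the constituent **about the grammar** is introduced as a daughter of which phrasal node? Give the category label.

NP

S
  NP
    NP
      Det: the
      N: teacher
    PP
      P: about
      NP
        Det: the
        N: grammar
  VP
    V: cited
    NP
      NP
        Det: the
        N: village
      PP
        P: with
        NP
          Det: the
          N: spy
The span 'about the grammar' is the PP node built by PP → P NP.
Its mother is the NP built by NP → NP PP.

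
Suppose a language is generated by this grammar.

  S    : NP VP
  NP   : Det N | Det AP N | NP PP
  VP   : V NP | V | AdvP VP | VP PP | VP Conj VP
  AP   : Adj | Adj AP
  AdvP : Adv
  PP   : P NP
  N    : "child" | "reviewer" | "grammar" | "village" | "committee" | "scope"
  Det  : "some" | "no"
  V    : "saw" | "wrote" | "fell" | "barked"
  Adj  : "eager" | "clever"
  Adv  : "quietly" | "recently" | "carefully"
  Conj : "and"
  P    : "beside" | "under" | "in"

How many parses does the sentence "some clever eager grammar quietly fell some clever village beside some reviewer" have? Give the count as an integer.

Two of the 3 distinct bracketings:
[S [NP [Det some] [AP [Adj clever] [AP [Adj eager]]] [N grammar]] [VP [AdvP [Adv quietly]] [VP [V fell] [NP [NP [Det some] [AP [Adj clever]] [N village]] [PP [P beside] [NP [Det some] [N reviewer]]]]]]]
[S [NP [Det some] [AP [Adj clever] [AP [Adj eager]]] [N grammar]] [VP [AdvP [Adv quietly]] [VP [VP [V fell] [NP [Det some] [AP [Adj clever]] [N village]]] [PP [P beside] [NP [Det some] [N reviewer]]]]]]
The difference turns on whether NP → NP PP is used at the relevant span, versus an alternative expansion of NP.

3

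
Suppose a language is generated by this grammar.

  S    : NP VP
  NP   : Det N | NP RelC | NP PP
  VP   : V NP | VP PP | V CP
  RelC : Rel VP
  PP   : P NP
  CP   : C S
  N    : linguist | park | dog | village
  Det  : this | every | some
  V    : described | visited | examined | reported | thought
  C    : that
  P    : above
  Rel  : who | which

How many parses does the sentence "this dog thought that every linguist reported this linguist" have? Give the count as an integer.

[S [NP [Det this] [N dog]] [VP [V thought] [CP [C that] [S [NP [Det every] [N linguist]] [VP [V reported] [NP [Det this] [N linguist]]]]]]]
No rule offers an alternative attachment or grouping for any span, so this is the only derivation.

1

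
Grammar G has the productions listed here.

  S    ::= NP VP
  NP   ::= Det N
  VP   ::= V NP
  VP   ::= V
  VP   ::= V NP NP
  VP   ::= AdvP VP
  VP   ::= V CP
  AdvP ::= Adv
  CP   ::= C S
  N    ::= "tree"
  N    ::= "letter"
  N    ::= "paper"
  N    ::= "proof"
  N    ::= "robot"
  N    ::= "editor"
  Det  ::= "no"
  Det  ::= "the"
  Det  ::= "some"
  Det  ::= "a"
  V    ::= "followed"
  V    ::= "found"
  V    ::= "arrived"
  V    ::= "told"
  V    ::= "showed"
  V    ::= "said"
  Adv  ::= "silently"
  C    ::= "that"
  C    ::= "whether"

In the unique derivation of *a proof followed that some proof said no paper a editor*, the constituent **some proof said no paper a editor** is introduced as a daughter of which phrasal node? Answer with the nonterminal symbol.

CP

S
  NP
    Det: a
    N: proof
  VP
    V: followed
    CP
      C: that
      S
        NP
          Det: some
          N: proof
        VP
          V: said
          NP
            Det: no
            N: paper
          NP
            Det: a
            N: editor
The span 'some proof said no paper a editor' is the S node built by S → NP VP.
Its mother is the CP built by CP → C S.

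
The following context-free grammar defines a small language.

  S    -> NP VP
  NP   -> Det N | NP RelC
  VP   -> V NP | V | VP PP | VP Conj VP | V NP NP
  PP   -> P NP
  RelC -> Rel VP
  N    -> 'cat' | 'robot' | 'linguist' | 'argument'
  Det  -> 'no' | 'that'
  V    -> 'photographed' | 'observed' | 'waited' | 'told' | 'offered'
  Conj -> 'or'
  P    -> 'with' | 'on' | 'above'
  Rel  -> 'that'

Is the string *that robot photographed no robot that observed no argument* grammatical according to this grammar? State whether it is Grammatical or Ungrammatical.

Grammatical

[S [NP [Det that] [N robot]] [VP [V photographed] [NP [NP [Det no] [N robot]] [RelC [Rel that] [VP [V observed] [NP [Det no] [N argument]]]]]]]
The bracketing above is licensed at every node by one of the given productions, with S at the root.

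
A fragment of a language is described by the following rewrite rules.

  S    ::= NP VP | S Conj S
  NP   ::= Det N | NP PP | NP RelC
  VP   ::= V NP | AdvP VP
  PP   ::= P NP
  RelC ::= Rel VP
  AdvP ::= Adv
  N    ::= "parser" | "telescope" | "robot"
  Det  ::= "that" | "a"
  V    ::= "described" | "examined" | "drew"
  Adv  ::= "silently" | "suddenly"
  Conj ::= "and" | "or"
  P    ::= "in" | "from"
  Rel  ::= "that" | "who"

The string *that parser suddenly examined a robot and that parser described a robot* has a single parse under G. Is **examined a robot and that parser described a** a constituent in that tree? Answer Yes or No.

[S [S [NP [Det that] [N parser]] [VP [AdvP [Adv suddenly]] [VP [V examined] [NP [Det a] [N robot]]]]] [Conj and] [S [NP [Det that] [N parser]] [VP [V described] [NP [Det a] [N robot]]]]]
The smallest constituent containing 'examined a robot and that parser described a' is the S spanning 'that parser suddenly examined a robot and that parser described a robot'; no single node in the tree dominates exactly the given words.

No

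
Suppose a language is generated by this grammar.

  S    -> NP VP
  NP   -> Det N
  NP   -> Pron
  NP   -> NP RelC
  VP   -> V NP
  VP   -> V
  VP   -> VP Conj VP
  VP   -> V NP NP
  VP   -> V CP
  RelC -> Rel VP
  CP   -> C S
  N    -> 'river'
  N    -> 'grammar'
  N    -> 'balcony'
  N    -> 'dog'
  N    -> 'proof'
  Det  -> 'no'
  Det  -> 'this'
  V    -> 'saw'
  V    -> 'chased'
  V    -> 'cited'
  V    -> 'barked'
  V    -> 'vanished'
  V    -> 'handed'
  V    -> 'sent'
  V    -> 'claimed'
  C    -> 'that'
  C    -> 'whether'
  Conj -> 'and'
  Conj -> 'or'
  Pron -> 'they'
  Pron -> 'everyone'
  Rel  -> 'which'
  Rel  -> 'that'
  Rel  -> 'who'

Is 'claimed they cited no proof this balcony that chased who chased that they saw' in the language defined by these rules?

For S → NP VP, no prefix of the string parses as an NP.

Ungrammatical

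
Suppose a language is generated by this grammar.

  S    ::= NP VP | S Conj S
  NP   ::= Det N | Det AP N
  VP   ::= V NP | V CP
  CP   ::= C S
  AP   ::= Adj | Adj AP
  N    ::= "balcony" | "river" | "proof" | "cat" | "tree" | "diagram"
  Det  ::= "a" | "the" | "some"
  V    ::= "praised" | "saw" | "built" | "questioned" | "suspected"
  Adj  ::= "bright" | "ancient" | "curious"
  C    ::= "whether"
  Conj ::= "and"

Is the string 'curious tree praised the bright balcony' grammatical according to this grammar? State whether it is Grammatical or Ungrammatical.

For S → NP VP, no prefix of the string parses as an NP. The alternative S rule S → S Conj S likewise has no satisfying split.

Ungrammatical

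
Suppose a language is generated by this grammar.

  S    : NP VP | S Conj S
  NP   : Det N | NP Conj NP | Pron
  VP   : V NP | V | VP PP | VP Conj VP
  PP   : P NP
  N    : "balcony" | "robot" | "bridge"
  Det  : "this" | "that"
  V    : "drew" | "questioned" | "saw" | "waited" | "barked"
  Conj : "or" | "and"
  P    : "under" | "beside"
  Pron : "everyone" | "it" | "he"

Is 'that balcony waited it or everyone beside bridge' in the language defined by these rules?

A P word can never sit immediately before an N word in any string this grammar generates, so the substring 'beside bridge' rules out a derivation.

Ungrammatical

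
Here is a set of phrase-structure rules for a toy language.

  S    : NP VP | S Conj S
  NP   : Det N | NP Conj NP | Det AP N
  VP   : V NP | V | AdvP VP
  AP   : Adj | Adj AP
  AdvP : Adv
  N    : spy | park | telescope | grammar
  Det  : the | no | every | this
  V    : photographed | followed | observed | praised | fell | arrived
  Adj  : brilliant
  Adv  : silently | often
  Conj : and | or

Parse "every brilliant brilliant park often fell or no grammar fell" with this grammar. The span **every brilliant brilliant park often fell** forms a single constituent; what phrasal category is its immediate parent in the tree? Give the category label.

[S [S [NP [Det every] [AP [Adj brilliant] [AP [Adj brilliant]]] [N park]] [VP [AdvP [Adv often]] [VP [V fell]]]] [Conj or] [S [NP [Det no] [N grammar]] [VP [V fell]]]]
The span 'every brilliant brilliant park often fell' is the S node built by S → NP VP.
Its mother is the S built by S → S Conj S.

S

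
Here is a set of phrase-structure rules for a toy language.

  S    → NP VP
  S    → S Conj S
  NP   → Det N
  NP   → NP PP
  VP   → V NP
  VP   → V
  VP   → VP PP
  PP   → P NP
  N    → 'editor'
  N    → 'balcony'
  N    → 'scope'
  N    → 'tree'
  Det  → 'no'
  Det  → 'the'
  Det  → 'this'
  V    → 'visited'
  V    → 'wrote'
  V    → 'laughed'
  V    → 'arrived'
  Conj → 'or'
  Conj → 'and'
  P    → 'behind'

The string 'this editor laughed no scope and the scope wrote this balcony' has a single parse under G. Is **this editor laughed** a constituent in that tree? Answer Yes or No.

[S [S [NP [Det this] [N editor]] [VP [V laughed] [NP [Det no] [N scope]]]] [Conj and] [S [NP [Det the] [N scope]] [VP [V wrote] [NP [Det this] [N balcony]]]]]
The smallest constituent containing 'this editor laughed' is the S spanning 'this editor laughed no scope'; no single node in the tree dominates exactly the given words.

No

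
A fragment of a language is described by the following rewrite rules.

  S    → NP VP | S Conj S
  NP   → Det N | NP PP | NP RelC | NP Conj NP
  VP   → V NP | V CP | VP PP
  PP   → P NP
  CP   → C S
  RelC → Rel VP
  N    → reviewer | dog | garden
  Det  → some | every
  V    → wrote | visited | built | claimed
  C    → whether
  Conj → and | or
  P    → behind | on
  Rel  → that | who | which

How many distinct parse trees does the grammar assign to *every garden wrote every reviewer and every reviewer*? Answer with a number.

1

[S [NP [Det every] [N garden]] [VP [V wrote] [NP [NP [Det every] [N reviewer]] [Conj and] [NP [Det every] [N reviewer]]]]]
No rule offers an alternative attachment or grouping for any span, so this is the only derivation.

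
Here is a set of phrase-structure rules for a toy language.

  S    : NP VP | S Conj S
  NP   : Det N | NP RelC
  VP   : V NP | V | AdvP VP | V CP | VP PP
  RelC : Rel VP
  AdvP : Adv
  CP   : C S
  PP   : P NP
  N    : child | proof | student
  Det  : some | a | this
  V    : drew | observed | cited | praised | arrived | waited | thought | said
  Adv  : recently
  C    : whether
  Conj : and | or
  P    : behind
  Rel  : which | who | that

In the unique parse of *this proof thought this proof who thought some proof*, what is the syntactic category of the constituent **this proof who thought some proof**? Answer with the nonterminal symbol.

NP

[S [NP [Det this] [N proof]] [VP [V thought] [NP [NP [Det this] [N proof]] [RelC [Rel who] [VP [V thought] [NP [Det some] [N proof]]]]]]]
The span 'this proof who thought some proof' is the NP node built by NP → NP RelC.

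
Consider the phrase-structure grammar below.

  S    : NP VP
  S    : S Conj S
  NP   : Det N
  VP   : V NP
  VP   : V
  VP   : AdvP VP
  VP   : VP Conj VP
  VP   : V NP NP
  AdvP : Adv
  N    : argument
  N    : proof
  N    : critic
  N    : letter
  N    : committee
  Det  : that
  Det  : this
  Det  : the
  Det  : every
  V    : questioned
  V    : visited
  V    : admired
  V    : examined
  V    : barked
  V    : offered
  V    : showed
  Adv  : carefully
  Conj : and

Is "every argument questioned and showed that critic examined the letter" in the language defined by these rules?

Ungrammatical

For S → NP VP, the only prefix that parses as NP is 'every argument', but the remainder 'questioned and showed that critic examined the letter' is not a VP under these rules. The alternative S rule S → S Conj S likewise has no satisfying split.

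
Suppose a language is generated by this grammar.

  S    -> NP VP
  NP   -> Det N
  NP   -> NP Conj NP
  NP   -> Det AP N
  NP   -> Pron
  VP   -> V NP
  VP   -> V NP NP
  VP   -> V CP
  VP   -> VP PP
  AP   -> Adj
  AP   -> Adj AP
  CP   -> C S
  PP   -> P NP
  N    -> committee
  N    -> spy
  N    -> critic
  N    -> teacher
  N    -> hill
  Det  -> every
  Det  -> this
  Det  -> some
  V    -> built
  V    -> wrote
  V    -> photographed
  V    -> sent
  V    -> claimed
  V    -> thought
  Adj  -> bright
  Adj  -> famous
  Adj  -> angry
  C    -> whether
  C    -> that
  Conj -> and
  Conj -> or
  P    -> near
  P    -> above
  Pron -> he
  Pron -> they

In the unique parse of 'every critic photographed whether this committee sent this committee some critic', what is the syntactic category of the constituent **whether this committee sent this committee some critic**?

CP

[S [NP [Det every] [N critic]] [VP [V photographed] [CP [C whether] [S [NP [Det this] [N committee]] [VP [V sent] [NP [Det this] [N committee]] [NP [Det some] [N critic]]]]]]]
The span 'whether this committee sent this committee some critic' is the CP node built by CP → C S.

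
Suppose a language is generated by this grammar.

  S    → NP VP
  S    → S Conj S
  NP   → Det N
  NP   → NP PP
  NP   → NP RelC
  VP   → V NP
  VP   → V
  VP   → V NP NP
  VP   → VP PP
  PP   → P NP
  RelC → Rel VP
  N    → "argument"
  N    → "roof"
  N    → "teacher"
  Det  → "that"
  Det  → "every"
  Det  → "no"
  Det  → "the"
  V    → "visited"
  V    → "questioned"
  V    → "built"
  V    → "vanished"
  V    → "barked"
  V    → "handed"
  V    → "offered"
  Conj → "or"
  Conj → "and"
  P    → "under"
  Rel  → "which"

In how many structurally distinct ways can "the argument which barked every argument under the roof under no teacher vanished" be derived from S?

9

Two of the 9 distinct bracketings:
[S [NP [NP [NP [Det the] [N argument]] [RelC [Rel which] [VP [V barked] [NP [Det every] [N argument]]]]] [PP [P under] [NP [NP [Det the] [N roof]] [PP [P under] [NP [Det no] [N teacher]]]]]] [VP [V vanished]]]
[S [NP [NP [NP [NP [Det the] [N argument]] [RelC [Rel which] [VP [V barked] [NP [Det every] [N argument]]]]] [PP [P under] [NP [Det the] [N roof]]]] [PP [P under] [NP [Det no] [N teacher]]]] [VP [V vanished]]]
The trees differ in how a recursive rule is bracketed over the same span.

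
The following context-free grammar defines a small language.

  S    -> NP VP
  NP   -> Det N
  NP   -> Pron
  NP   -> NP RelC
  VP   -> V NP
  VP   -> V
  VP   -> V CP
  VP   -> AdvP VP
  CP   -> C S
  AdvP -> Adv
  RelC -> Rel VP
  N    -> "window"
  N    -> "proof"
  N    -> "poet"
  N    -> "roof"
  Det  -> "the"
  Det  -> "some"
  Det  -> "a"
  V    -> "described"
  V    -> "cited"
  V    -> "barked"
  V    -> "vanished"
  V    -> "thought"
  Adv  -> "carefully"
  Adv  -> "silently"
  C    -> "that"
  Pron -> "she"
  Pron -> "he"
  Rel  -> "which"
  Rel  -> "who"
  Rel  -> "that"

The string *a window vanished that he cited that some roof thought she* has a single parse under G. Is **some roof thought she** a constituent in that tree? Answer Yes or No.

[S [NP [Det a] [N window]] [VP [V vanished] [CP [C that] [S [NP [Pron he]] [VP [V cited] [CP [C that] [S [NP [Det some] [N roof]] [VP [V thought] [NP [Pron she]]]]]]]]]]
The words 'some roof thought she' are exhaustively dominated by a single S node (built by S → NP VP), so they form a constituent.

Yes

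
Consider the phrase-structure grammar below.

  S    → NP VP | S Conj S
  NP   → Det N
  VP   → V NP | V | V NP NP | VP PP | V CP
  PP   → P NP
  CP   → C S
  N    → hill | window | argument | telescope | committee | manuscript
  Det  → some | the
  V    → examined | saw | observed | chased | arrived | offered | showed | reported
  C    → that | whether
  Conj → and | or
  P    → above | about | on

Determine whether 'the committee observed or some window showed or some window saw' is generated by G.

[S [S [NP [Det the] [N committee]] [VP [V observed]]] [Conj or] [S [S [NP [Det some] [N window]] [VP [V showed]]] [Conj or] [S [NP [Det some] [N window]] [VP [V saw]]]]]
Every word is introduced by a lexical rule and the phrasal rules combine the resulting categories into a single S.

Grammatical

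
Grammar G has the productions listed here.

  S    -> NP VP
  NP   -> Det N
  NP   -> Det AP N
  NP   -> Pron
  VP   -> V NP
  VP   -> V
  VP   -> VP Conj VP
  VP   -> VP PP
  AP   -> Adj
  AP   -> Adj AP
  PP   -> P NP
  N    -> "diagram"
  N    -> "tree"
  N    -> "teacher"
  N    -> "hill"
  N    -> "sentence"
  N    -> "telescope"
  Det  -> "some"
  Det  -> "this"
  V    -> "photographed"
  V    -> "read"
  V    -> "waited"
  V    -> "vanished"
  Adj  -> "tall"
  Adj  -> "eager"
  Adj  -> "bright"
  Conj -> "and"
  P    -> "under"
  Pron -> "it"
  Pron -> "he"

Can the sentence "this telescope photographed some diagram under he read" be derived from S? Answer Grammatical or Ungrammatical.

For S → NP VP, the only prefix that parses as NP is 'this telescope', but the remainder 'photographed some diagram under he read' is not a VP under these rules.

Ungrammatical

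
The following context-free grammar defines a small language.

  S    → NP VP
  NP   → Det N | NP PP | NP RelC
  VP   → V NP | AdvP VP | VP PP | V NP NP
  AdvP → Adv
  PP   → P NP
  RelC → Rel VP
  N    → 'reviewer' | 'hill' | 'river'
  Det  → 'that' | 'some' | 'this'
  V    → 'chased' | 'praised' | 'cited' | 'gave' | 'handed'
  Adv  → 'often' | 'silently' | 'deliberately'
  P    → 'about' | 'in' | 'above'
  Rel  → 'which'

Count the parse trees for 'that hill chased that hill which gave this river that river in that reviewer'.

6

Two of the 6 distinct bracketings:
[S [NP [Det that] [N hill]] [VP [V chased] [NP [NP [NP [Det that] [N hill]] [RelC [Rel which] [VP [V gave] [NP [Det this] [N river]] [NP [Det that] [N river]]]]] [PP [P in] [NP [Det that] [N reviewer]]]]]]
[S [NP [Det that] [N hill]] [VP [V chased] [NP [NP [Det that] [N hill]] [RelC [Rel which] [VP [VP [V gave] [NP [Det this] [N river]] [NP [Det that] [N river]]] [PP [P in] [NP [Det that] [N reviewer]]]]]]]]
The difference turns on whether NP → NP PP is used at the relevant span, versus an alternative expansion of NP.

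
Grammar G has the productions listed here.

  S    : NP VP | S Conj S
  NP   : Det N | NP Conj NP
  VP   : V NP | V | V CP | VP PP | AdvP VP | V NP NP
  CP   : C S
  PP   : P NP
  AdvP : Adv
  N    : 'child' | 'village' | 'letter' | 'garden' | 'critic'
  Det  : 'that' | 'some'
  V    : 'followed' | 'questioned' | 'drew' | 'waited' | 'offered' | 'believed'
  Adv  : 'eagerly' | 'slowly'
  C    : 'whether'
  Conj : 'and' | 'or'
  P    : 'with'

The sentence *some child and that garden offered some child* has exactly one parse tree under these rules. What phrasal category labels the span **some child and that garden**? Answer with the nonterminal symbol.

NP

[S [NP [NP [Det some] [N child]] [Conj and] [NP [Det that] [N garden]]] [VP [V offered] [NP [Det some] [N child]]]]
The span 'some child and that garden' is the NP node built by NP → NP Conj NP.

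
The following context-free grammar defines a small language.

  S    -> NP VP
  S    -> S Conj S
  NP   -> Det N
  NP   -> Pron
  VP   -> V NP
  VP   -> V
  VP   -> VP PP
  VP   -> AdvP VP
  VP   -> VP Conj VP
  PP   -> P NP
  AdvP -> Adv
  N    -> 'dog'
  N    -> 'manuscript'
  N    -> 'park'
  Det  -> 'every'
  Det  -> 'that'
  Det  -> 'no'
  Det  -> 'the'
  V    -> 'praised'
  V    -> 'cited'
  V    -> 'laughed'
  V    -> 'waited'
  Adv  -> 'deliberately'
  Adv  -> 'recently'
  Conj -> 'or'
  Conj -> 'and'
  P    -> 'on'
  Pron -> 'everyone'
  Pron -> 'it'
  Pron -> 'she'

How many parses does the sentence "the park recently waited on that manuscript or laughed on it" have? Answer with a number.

7

Two of the 7 distinct bracketings:
[S [NP [Det the] [N park]] [VP [VP [AdvP [Adv recently]] [VP [VP [VP [V waited]] [PP [P on] [NP [Det that] [N manuscript]]]] [Conj or] [VP [V laughed]]]] [PP [P on] [NP [Pron it]]]]]
[S [NP [Det the] [N park]] [VP [VP [VP [VP [AdvP [Adv recently]] [VP [V waited]]] [PP [P on] [NP [Det that] [N manuscript]]]] [Conj or] [VP [V laughed]]] [PP [P on] [NP [Pron it]]]]]
The trees differ in how a recursive rule is bracketed over the same span.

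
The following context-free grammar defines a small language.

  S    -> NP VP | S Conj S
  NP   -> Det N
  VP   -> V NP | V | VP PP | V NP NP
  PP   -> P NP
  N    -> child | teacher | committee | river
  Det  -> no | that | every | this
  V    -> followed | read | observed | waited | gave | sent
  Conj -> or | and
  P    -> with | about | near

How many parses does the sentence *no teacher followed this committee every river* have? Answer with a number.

[S [NP [Det no] [N teacher]] [VP [V followed] [NP [Det this] [N committee]] [NP [Det every] [N river]]]]
No rule offers an alternative attachment or grouping for any span, so this is the only derivation.

1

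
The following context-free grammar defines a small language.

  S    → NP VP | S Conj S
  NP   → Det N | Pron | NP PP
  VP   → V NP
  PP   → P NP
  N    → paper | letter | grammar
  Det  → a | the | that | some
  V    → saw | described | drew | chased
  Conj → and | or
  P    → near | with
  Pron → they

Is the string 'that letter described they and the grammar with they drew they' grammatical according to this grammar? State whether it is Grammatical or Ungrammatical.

Grammatical

S
  S
    NP
      Det: that
      N: letter
    VP
      V: described
      NP
        Pron: they
  Conj: and
  S
    NP
      NP
        Det: the
        N: grammar
      PP
        P: with
        NP
          Pron: they
    VP
      V: drew
      NP
        Pron: they
The bracketing above is licensed at every node by one of the given productions, with S at the root.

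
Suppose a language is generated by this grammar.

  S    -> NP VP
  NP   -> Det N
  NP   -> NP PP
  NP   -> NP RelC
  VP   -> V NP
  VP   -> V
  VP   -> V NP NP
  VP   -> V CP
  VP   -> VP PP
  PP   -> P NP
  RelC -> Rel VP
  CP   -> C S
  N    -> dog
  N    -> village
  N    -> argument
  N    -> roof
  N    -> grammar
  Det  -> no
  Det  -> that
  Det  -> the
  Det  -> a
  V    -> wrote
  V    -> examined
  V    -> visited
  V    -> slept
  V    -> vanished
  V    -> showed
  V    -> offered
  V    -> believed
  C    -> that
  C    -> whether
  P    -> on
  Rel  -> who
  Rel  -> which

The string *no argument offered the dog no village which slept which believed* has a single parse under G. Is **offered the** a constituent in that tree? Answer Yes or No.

[S [NP [Det no] [N argument]] [VP [V offered] [NP [Det the] [N dog]] [NP [NP [NP [Det no] [N village]] [RelC [Rel which] [VP [V slept]]]] [RelC [Rel which] [VP [V believed]]]]]]
The smallest constituent containing 'offered the' is the VP spanning 'offered the dog no village which slept which believed'; no single node in the tree dominates exactly the given words.

No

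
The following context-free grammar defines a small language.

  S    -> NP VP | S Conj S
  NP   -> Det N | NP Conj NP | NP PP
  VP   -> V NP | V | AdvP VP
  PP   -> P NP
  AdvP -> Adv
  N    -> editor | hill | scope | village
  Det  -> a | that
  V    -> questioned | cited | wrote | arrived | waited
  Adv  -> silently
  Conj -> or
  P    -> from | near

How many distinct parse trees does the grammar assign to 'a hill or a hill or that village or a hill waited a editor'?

5

Two of the 5 distinct bracketings:
[S [NP [NP [Det a] [N hill]] [Conj or] [NP [NP [Det a] [N hill]] [Conj or] [NP [NP [Det that] [N village]] [Conj or] [NP [Det a] [N hill]]]]] [VP [V waited] [NP [Det a] [N editor]]]]
[S [NP [NP [Det a] [N hill]] [Conj or] [NP [NP [NP [Det a] [N hill]] [Conj or] [NP [Det that] [N village]]] [Conj or] [NP [Det a] [N hill]]]] [VP [V waited] [NP [Det a] [N editor]]]]
The trees differ in how a recursive rule is bracketed over the same span.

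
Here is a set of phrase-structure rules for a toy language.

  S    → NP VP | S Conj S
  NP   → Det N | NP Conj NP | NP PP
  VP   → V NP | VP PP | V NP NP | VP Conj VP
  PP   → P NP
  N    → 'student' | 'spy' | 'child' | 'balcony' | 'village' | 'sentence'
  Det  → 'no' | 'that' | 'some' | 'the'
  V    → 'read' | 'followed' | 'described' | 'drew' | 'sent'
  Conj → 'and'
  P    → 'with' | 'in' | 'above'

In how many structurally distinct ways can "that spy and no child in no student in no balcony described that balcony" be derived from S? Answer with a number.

5

Two of the 5 distinct bracketings:
[S [NP [NP [Det that] [N spy]] [Conj and] [NP [NP [Det no] [N child]] [PP [P in] [NP [NP [Det no] [N student]] [PP [P in] [NP [Det no] [N balcony]]]]]]] [VP [V described] [NP [Det that] [N balcony]]]]
[S [NP [NP [Det that] [N spy]] [Conj and] [NP [NP [NP [Det no] [N child]] [PP [P in] [NP [Det no] [N student]]]] [PP [P in] [NP [Det no] [N balcony]]]]] [VP [V described] [NP [Det that] [N balcony]]]]
The trees differ in how a recursive rule is bracketed over the same span.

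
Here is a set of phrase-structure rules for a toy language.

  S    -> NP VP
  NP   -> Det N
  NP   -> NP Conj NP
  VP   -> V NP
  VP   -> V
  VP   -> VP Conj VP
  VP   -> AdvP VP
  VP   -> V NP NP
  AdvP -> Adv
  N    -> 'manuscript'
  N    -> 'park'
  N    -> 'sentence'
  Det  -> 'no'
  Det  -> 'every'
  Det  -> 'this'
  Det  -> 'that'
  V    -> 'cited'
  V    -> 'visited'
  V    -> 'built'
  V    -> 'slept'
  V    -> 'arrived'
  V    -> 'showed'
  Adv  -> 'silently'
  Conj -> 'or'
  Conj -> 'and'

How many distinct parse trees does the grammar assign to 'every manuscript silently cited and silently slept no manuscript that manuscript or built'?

7

Two of the 7 distinct bracketings:
[S [NP [Det every] [N manuscript]] [VP [VP [AdvP [Adv silently]] [VP [V cited]]] [Conj and] [VP [VP [AdvP [Adv silently]] [VP [V slept] [NP [Det no] [N manuscript]] [NP [Det that] [N manuscript]]]] [Conj or] [VP [V built]]]]]
[S [NP [Det every] [N manuscript]] [VP [VP [AdvP [Adv silently]] [VP [V cited]]] [Conj and] [VP [AdvP [Adv silently]] [VP [VP [V slept] [NP [Det no] [N manuscript]] [NP [Det that] [N manuscript]]] [Conj or] [VP [V built]]]]]]
The trees differ in how a recursive rule is bracketed over the same span.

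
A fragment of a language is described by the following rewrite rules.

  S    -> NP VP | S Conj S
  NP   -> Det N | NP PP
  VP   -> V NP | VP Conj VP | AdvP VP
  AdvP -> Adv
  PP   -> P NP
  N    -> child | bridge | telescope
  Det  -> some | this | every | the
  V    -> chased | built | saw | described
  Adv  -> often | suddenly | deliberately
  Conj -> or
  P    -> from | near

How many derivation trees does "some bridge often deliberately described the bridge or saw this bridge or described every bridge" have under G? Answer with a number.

Two of the 9 distinct bracketings:
[S [NP [Det some] [N bridge]] [VP [VP [AdvP [Adv often]] [VP [AdvP [Adv deliberately]] [VP [V described] [NP [Det the] [N bridge]]]]] [Conj or] [VP [VP [V saw] [NP [Det this] [N bridge]]] [Conj or] [VP [V described] [NP [Det every] [N bridge]]]]]]
[S [NP [Det some] [N bridge]] [VP [VP [VP [AdvP [Adv often]] [VP [AdvP [Adv deliberately]] [VP [V described] [NP [Det the] [N bridge]]]]] [Conj or] [VP [V saw] [NP [Det this] [N bridge]]]] [Conj or] [VP [V described] [NP [Det every] [N bridge]]]]]
The trees differ in how a recursive rule is bracketed over the same span.

9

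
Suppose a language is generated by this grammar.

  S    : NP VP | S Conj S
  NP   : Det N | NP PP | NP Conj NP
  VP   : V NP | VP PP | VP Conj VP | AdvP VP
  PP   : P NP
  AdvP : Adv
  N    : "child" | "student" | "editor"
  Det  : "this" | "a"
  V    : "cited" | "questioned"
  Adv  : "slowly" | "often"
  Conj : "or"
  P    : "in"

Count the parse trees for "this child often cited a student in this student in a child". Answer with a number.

Two of the 9 distinct bracketings:
[S [NP [Det this] [N child]] [VP [VP [AdvP [Adv often]] [VP [V cited] [NP [Det a] [N student]]]] [PP [P in] [NP [NP [Det this] [N student]] [PP [P in] [NP [Det a] [N child]]]]]]]
[S [NP [Det this] [N child]] [VP [VP [VP [AdvP [Adv often]] [VP [V cited] [NP [Det a] [N student]]]] [PP [P in] [NP [Det this] [N student]]]] [PP [P in] [NP [Det a] [N child]]]]]
The difference turns on whether NP → NP PP is used at the relevant span, versus an alternative expansion of NP.

9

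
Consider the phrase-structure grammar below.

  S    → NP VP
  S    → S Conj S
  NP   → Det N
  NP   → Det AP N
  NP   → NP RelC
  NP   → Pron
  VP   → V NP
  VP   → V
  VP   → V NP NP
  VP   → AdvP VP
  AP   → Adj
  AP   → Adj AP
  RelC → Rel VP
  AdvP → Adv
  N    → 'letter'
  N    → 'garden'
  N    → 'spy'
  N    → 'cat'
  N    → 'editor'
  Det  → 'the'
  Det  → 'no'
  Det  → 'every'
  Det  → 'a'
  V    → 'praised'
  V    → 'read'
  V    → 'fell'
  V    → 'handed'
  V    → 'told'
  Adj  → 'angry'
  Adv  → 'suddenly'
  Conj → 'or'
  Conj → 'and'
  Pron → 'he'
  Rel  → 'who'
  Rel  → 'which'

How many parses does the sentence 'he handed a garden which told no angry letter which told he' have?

6

Two of the 6 distinct bracketings:
[S [NP [Pron he]] [VP [V handed] [NP [NP [Det a] [N garden]] [RelC [Rel which] [VP [V told] [NP [NP [Det no] [AP [Adj angry]] [N letter]] [RelC [Rel which] [VP [V told] [NP [Pron he]]]]]]]]]]
[S [NP [Pron he]] [VP [V handed] [NP [NP [Det a] [N garden]] [RelC [Rel which] [VP [V told] [NP [NP [Det no] [AP [Adj angry]] [N letter]] [RelC [Rel which] [VP [V told]]]] [NP [Pron he]]]]]]]
The difference turns on whether VP → V is used at the relevant span, versus an alternative expansion of VP.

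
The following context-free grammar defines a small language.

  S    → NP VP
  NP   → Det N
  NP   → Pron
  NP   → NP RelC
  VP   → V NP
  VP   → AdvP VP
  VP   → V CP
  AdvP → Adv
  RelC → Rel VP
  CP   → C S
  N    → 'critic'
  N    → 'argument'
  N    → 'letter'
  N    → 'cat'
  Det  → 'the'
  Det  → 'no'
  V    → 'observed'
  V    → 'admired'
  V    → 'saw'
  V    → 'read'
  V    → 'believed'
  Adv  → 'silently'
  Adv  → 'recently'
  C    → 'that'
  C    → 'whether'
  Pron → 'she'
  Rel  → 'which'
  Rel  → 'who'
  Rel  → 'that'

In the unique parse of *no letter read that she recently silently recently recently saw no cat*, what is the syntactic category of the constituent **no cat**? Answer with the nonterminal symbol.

S
  NP
    Det: no
    N: letter
  VP
    V: read
    CP
      C: that
      S
        NP
          Pron: she
        VP
          AdvP
            Adv: recently
          VP
            AdvP
              Adv: silently
            VP
              AdvP
                Adv: recently
              VP
                AdvP
                  Adv: recently
                VP
                  V: saw
                  NP
                    Det: no
                    N: cat
The span 'no cat' is the NP node built by NP → Det N.

NP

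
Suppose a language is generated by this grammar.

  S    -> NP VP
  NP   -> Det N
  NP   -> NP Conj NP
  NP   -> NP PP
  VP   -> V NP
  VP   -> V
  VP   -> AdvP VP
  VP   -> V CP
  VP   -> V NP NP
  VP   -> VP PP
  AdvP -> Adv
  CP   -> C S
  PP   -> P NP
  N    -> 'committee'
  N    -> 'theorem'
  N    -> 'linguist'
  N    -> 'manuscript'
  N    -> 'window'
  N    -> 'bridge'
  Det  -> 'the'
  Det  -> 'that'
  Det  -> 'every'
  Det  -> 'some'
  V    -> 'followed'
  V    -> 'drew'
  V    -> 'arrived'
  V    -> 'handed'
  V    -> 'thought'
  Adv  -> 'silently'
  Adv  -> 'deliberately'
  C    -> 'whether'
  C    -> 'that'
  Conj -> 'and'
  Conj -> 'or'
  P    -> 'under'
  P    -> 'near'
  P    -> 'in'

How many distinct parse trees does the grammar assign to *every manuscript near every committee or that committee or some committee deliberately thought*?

Two of the 5 distinct bracketings:
[S [NP [NP [NP [Det every] [N manuscript]] [PP [P near] [NP [Det every] [N committee]]]] [Conj or] [NP [NP [Det that] [N committee]] [Conj or] [NP [Det some] [N committee]]]] [VP [AdvP [Adv deliberately]] [VP [V thought]]]]
[S [NP [NP [NP [NP [Det every] [N manuscript]] [PP [P near] [NP [Det every] [N committee]]]] [Conj or] [NP [Det that] [N committee]]] [Conj or] [NP [Det some] [N committee]]] [VP [AdvP [Adv deliberately]] [VP [V thought]]]]
The trees differ in how a recursive rule is bracketed over the same span.

5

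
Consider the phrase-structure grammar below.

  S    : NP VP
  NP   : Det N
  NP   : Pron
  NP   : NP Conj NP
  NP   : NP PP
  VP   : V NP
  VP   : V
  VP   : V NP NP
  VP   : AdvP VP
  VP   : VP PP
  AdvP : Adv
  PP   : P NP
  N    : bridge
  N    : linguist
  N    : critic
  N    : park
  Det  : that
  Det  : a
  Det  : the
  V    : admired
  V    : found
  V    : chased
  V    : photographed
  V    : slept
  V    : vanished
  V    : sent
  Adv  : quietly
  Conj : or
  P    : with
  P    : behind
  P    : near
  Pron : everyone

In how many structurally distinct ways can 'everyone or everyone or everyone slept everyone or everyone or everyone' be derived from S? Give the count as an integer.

Two of the 4 distinct bracketings:
[S [NP [NP [Pron everyone]] [Conj or] [NP [NP [Pron everyone]] [Conj or] [NP [Pron everyone]]]] [VP [V slept] [NP [NP [Pron everyone]] [Conj or] [NP [NP [Pron everyone]] [Conj or] [NP [Pron everyone]]]]]]
[S [NP [NP [Pron everyone]] [Conj or] [NP [NP [Pron everyone]] [Conj or] [NP [Pron everyone]]]] [VP [V slept] [NP [NP [NP [Pron everyone]] [Conj or] [NP [Pron everyone]]] [Conj or] [NP [Pron everyone]]]]]
The trees differ in how a recursive rule is bracketed over the same span.

4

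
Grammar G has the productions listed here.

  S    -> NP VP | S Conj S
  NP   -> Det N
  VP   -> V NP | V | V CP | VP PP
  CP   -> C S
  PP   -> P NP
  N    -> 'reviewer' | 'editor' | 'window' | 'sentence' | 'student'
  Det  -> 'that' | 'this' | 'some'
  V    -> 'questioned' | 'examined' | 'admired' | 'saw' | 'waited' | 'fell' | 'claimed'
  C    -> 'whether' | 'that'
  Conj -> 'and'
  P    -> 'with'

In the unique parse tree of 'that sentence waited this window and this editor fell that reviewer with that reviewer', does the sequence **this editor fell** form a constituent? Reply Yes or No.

No

[S [S [NP [Det that] [N sentence]] [VP [V waited] [NP [Det this] [N window]]]] [Conj and] [S [NP [Det this] [N editor]] [VP [VP [V fell] [NP [Det that] [N reviewer]]] [PP [P with] [NP [Det that] [N reviewer]]]]]]
The smallest constituent containing 'this editor fell' is the S spanning 'this editor fell that reviewer with that reviewer'; no single node in the tree dominates exactly the given words.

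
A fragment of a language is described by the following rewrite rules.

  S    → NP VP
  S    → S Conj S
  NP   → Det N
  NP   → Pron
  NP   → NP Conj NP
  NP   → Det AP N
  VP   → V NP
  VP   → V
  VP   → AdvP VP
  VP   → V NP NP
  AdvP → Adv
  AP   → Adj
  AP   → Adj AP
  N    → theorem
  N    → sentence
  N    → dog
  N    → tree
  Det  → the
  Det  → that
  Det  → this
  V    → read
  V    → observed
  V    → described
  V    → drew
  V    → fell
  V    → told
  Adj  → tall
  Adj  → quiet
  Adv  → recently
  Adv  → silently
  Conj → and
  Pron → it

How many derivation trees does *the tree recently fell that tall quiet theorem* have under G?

1

[S [NP [Det the] [N tree]] [VP [AdvP [Adv recently]] [VP [V fell] [NP [Det that] [AP [Adj tall] [AP [Adj quiet]]] [N theorem]]]]]
No rule offers an alternative attachment or grouping for any span, so this is the only derivation.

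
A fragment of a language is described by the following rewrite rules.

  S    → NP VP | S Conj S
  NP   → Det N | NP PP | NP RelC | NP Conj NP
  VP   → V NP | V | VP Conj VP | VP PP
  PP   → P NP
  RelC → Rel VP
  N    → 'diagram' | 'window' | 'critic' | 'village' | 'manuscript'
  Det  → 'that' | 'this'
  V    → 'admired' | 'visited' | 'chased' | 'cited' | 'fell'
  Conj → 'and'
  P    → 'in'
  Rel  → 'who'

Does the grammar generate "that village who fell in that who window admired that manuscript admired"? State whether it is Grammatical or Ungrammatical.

A Det word can never sit immediately before a Rel word in any string this grammar generates, so the substring 'that who' rules out a derivation.

Ungrammatical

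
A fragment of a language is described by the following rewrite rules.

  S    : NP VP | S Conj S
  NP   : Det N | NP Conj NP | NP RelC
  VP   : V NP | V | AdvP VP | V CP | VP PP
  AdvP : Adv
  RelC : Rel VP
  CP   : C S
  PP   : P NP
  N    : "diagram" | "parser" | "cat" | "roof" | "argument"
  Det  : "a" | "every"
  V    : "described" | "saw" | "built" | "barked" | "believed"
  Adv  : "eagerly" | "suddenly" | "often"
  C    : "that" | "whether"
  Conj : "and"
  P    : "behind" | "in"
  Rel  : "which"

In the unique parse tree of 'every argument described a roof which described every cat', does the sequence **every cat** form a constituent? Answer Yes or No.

[S [NP [Det every] [N argument]] [VP [V described] [NP [NP [Det a] [N roof]] [RelC [Rel which] [VP [V described] [NP [Det every] [N cat]]]]]]]
The words 'every cat' are exhaustively dominated by a single NP node (built by NP → Det N), so they form a constituent.

Yes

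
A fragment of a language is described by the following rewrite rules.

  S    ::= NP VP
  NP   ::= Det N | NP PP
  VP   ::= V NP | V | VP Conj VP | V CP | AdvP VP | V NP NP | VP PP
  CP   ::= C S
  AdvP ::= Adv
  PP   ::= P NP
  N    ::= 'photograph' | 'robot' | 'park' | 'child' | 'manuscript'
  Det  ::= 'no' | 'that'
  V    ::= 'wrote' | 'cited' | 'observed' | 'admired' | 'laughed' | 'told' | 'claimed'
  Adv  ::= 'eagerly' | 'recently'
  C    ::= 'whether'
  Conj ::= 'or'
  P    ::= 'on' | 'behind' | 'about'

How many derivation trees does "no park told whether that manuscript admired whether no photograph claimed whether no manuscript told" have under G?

1

[S [NP [Det no] [N park]] [VP [V told] [CP [C whether] [S [NP [Det that] [N manuscript]] [VP [V admired] [CP [C whether] [S [NP [Det no] [N photograph]] [VP [V claimed] [CP [C whether] [S [NP [Det no] [N manuscript]] [VP [V told]]]]]]]]]]]]
No rule offers an alternative attachment or grouping for any span, so this is the only derivation.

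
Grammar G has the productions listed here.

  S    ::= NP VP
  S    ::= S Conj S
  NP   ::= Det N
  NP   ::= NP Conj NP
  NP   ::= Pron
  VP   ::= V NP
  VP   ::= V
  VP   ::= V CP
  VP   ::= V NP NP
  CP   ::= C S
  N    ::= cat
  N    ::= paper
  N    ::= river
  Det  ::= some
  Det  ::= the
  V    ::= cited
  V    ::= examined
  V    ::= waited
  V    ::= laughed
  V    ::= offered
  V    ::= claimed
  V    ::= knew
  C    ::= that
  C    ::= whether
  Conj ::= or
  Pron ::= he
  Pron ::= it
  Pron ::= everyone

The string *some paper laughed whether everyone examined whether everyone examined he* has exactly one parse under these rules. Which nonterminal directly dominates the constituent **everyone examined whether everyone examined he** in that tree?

S
  NP
    Det: some
    N: paper
  VP
    V: laughed
    CP
      C: whether
      S
        NP
          Pron: everyone
        VP
          V: examined
          CP
            C: whether
            S
              NP
                Pron: everyone
              VP
                V: examined
                NP
                  Pron: he
The span 'everyone examined whether everyone examined he' is the S node built by S → NP VP.
Its mother is the CP built by CP → C S.

CP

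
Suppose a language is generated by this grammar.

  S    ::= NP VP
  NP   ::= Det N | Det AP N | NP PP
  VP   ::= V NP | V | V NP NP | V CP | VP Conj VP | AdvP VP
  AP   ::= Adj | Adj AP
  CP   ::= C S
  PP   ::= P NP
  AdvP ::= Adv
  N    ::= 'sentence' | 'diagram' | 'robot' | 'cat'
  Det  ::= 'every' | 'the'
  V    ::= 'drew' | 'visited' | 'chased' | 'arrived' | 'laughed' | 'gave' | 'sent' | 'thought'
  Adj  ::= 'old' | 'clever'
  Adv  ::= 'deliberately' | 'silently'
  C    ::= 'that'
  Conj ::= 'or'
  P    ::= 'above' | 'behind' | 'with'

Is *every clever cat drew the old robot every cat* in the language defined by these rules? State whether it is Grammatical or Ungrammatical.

Grammatical

[S [NP [Det every] [AP [Adj clever]] [N cat]] [VP [V drew] [NP [Det the] [AP [Adj old]] [N robot]] [NP [Det every] [N cat]]]]
The bracketing above is licensed at every node by one of the given productions, with S at the root.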